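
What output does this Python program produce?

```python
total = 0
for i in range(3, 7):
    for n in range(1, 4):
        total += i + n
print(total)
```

78

i=3,n=1: total = 0+4 = 4
i=3,n=2: total = 4+5 = 9
i=3,n=3: total = 9+6 = 15
i=4,n=1: total = 15+5 = 20
i=4,n=2: total = 20+6 = 26
i=4,n=3: total = 26+7 = 33
i=5,n=1: total = 33+6 = 39
i=5,n=2: total = 39+7 = 46
i=5,n=3: total = 46+8 = 54
i=6,n=1: total = 54+7 = 61
i=6,n=2: total = 61+8 = 69
i=6,n=3: total = 69+9 = 78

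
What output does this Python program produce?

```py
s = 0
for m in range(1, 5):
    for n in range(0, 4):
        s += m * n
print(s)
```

60

m=1,n=0: s = 0+0 = 0
m=1,n=1: s = 0+1 = 1
m=1,n=2: s = 1+2 = 3
m=1,n=3: s = 3+3 = 6
m=2,n=0: s = 6+0 = 6
m=2,n=1: s = 6+2 = 8
m=2,n=2: s = 8+4 = 12
m=2,n=3: s = 12+6 = 18
m=3,n=0: s = 18+0 = 18
m=3,n=1: s = 18+3 = 21
m=3,n=2: s = 21+6 = 27
m=3,n=3: s = 27+9 = 36
m=4,n=0: s = 36+0 = 36
m=4,n=1: s = 36+4 = 40
m=4,n=2: s = 40+8 = 48
m=4,n=3: s = 48+12 = 60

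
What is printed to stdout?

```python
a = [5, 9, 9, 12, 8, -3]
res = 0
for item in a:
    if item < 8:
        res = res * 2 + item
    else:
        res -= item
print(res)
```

item=5: <8, res = 0*2+5 = 5
item=9: not <8, res = 5-9 = -4
item=9: not <8, res = (-4)-9 = -13
item=12: not <8, res = (-13)-12 = -25
item=8: not <8, res = (-25)-8 = -33
item=-3: <8, res = (-33)*2+(-3) = -69

-69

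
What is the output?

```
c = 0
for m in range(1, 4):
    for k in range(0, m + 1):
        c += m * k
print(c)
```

25

m=1,k=0: c = 0+0 = 0
m=1,k=1: c = 0+1 = 1
m=2,k=0: c = 1+0 = 1
m=2,k=1: c = 1+2 = 3
m=2,k=2: c = 3+4 = 7
m=3,k=0: c = 7+0 = 7
m=3,k=1: c = 7+3 = 10
m=3,k=2: c = 10+6 = 16
m=3,k=3: c = 16+9 = 25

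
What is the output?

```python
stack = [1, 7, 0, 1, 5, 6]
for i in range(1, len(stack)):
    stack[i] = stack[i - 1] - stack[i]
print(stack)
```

i=1: stack[1] = 1-7 = -6 → [1, -6, 0, 1, 5, 6]
i=2: stack[2] = (-6)-0 = -6 → [1, -6, -6, 1, 5, 6]
i=3: stack[3] = (-6)-1 = -7 → [1, -6, -6, -7, 5, 6]
i=4: stack[4] = (-7)-5 = -12 → [1, -6, -6, -7, -12, 6]
i=5: stack[5] = (-12)-6 = -18 → [1, -6, -6, -7, -12, -18]

[1, -6, -6, -7, -12, -18]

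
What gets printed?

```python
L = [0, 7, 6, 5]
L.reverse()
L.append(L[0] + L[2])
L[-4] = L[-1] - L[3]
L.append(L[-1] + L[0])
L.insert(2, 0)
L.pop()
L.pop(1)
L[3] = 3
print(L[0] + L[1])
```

reverse → [5, 6, 7, 0]
append L[0]+L[2] = 5+7 = 12 → [5, 6, 7, 0, 12]
L[-4] = L[-1]-L[3] = 12-0 = 12 → [5, 12, 7, 0, 12]
append L[-1]+L[0] = 12+5 = 17 → [5, 12, 7, 0, 12, 17]
insert 0 at 2 → [5, 12, 0, 7, 0, 12, 17]
pop() removes 17 → [5, 12, 0, 7, 0, 12]
pop(1) removes 12 → [5, 0, 7, 0, 12]
L[3] = 3 → [5, 0, 7, 3, 12]
L[0]+L[1] = 5+0 = 5

5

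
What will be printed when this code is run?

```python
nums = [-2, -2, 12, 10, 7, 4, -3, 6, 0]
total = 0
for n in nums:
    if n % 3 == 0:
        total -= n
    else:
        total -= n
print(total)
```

n=-2: not %3==0, total = 0-(-2) = 2
n=-2: not %3==0, total = 2-(-2) = 4
n=12: %3==0, total = 4-12 = -8
n=10: not %3==0, total = (-8)-10 = -18
n=7: not %3==0, total = (-18)-7 = -25
n=4: not %3==0, total = (-25)-4 = -29
n=-3: %3==0, total = (-29)-(-3) = -26
n=6: %3==0, total = (-26)-6 = -32
n=0: %3==0, total = (-32)-0 = -32

-32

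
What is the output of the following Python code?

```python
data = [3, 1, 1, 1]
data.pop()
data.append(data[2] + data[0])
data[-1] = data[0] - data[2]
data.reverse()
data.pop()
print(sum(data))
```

4

pop() removes 1 → [3, 1, 1]
append data[2]+data[0] = 1+3 = 4 → [3, 1, 1, 4]
data[-1] = data[0]-data[2] = 3-1 = 2 → [3, 1, 1, 2]
reverse → [2, 1, 1, 3]
pop() removes 3 → [2, 1, 1]
sum = 4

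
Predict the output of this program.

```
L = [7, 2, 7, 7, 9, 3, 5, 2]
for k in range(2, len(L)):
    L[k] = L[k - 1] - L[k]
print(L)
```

[7, 2, -5, -12, -21, -24, -29, -31]

k=2: L[2] = 2-7 = -5 → [7, 2, -5, 7, 9, 3, 5, 2]
k=3: L[3] = (-5)-7 = -12 → [7, 2, -5, -12, 9, 3, 5, 2]
k=4: L[4] = (-12)-9 = -21 → [7, 2, -5, -12, -21, 3, 5, 2]
k=5: L[5] = (-21)-3 = -24 → [7, 2, -5, -12, -21, -24, 5, 2]
k=6: L[6] = (-24)-5 = -29 → [7, 2, -5, -12, -21, -24, -29, 2]
k=7: L[7] = (-29)-2 = -31 → [7, 2, -5, -12, -21, -24, -29, -31]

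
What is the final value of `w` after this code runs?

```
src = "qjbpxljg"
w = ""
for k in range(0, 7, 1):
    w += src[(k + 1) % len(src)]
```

k=0: add src[1]='j' → 'j'
k=1: add src[2]='b' → 'jb'
k=2: add src[3]='p' → 'jbp'
k=3: add src[4]='x' → 'jbpx'
k=4: add src[5]='l' → 'jbpxl'
k=5: add src[6]='j' → 'jbpxlj'
k=6: add src[7]='g' → 'jbpxljg'

'jbpxljg'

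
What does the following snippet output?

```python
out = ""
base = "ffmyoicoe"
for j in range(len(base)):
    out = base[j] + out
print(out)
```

j=0: prepend 'f' → 'f'
j=1: prepend 'f' → 'ff'
j=2: prepend 'm' → 'mff'
j=3: prepend 'y' → 'ymff'
j=4: prepend 'o' → 'oymff'
j=5: prepend 'i' → 'ioymff'
j=6: prepend 'c' → 'cioymff'
j=7: prepend 'o' → 'ocioymff'
j=8: prepend 'e' → 'eocioymff'

eocioymff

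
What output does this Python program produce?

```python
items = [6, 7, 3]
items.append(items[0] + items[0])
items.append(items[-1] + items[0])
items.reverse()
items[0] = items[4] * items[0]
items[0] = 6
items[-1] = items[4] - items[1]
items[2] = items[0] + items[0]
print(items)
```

append items[0]+items[0] = 6+6 = 12 → [6, 7, 3, 12]
append items[-1]+items[0] = 12+6 = 18 → [6, 7, 3, 12, 18]
reverse → [18, 12, 3, 7, 6]
items[0] = items[4]*items[0] = 6*18 = 108 → [108, 12, 3, 7, 6]
items[0] = 6 → [6, 12, 3, 7, 6]
items[-1] = items[4]-items[1] = 6-12 = -6 → [6, 12, 3, 7, -6]
items[2] = items[0]+items[0] = 6+6 = 12 → [6, 12, 12, 7, -6]

[6, 12, 12, 7, -6]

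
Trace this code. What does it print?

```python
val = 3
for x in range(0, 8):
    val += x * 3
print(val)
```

87

x=0: val = 3+0*3 = 3
x=1: val = 3+1*3 = 6
x=2: val = 6+2*3 = 12
x=3: val = 12+3*3 = 21
x=4: val = 21+4*3 = 33
x=5: val = 33+5*3 = 48
x=6: val = 48+6*3 = 66
x=7: val = 66+7*3 = 87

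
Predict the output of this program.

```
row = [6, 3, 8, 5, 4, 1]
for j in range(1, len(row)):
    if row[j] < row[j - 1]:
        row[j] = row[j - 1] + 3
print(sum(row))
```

j=1: 3<6, row[1] = 6+3 = 9 → [6, 9, 8, 5, 4, 1]
j=2: 8<9, row[2] = 9+3 = 12 → [6, 9, 12, 5, 4, 1]
j=3: 5<12, row[3] = 12+3 = 15 → [6, 9, 12, 15, 4, 1]
j=4: 4<15, row[4] = 15+3 = 18 → [6, 9, 12, 15, 18, 1]
j=5: 1<18, row[5] = 18+3 = 21 → [6, 9, 12, 15, 18, 21]
sum = 81

81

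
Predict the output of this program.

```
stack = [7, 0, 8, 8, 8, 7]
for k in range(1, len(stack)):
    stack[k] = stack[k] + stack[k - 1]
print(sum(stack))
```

k=1: stack[1] = 0+7 = 7 → [7, 7, 8, 8, 8, 7]
k=2: stack[2] = 8+7 = 15 → [7, 7, 15, 8, 8, 7]
k=3: stack[3] = 8+15 = 23 → [7, 7, 15, 23, 8, 7]
k=4: stack[4] = 8+23 = 31 → [7, 7, 15, 23, 31, 7]
k=5: stack[5] = 7+31 = 38 → [7, 7, 15, 23, 31, 38]
sum = 121

121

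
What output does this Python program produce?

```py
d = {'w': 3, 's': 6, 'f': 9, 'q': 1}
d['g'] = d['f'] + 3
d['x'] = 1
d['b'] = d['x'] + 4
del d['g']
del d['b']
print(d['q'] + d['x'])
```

d['g'] = d['f']+3 = 12 → {'w': 3, 's': 6, 'f': 9, 'q': 1, 'g': 12}
d['x'] = 1 → {'w': 3, 's': 6, 'f': 9, 'q': 1, 'g': 12, 'x': 1}
d['b'] = d['x']+4 = 5 → {'w': 3, 's': 6, 'f': 9, 'q': 1, 'g': 12, 'x': 1, 'b': 5}
del 'g' → {'w': 3, 's': 6, 'f': 9, 'q': 1, 'x': 1, 'b': 5}
del 'b' → {'w': 3, 's': 6, 'f': 9, 'q': 1, 'x': 1}
d['q']+d['x'] = 1+1 = 2

2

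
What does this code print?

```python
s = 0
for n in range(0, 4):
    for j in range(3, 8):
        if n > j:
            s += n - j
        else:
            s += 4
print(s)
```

n=0,j=3: not 0>3, s = 0+4 = 4
n=0,j=4: not 0>4, s = 4+4 = 8
n=0,j=5: not 0>5, s = 8+4 = 12
n=0,j=6: not 0>6, s = 12+4 = 16
n=0,j=7: not 0>7, s = 16+4 = 20
n=1,j=3: not 1>3, s = 20+4 = 24
n=1,j=4: not 1>4, s = 24+4 = 28
n=1,j=5: not 1>5, s = 28+4 = 32
n=1,j=6: not 1>6, s = 32+4 = 36
n=1,j=7: not 1>7, s = 36+4 = 40
n=2,j=3: not 2>3, s = 40+4 = 44
n=2,j=4: not 2>4, s = 44+4 = 48
n=2,j=5: not 2>5, s = 48+4 = 52
n=2,j=6: not 2>6, s = 52+4 = 56
n=2,j=7: not 2>7, s = 56+4 = 60
n=3,j=3: not 3>3, s = 60+4 = 64
n=3,j=4: not 3>4, s = 64+4 = 68
n=3,j=5: not 3>5, s = 68+4 = 72
n=3,j=6: not 3>6, s = 72+4 = 76
n=3,j=7: not 3>7, s = 76+4 = 80

80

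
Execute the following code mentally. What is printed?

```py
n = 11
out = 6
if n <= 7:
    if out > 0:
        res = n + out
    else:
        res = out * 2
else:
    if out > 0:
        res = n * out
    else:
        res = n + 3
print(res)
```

n=11, out=6
n <= 7 is False; out > 0 is True
→ res = n * out = 66

66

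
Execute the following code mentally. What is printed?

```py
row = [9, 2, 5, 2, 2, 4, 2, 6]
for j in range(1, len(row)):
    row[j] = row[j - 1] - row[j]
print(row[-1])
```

-14

j=1: row[1] = 9-2 = 7 → [9, 7, 5, 2, 2, 4, 2, 6]
j=2: row[2] = 7-5 = 2 → [9, 7, 2, 2, 2, 4, 2, 6]
j=3: row[3] = 2-2 = 0 → [9, 7, 2, 0, 2, 4, 2, 6]
j=4: row[4] = 0-2 = -2 → [9, 7, 2, 0, -2, 4, 2, 6]
j=5: row[5] = (-2)-4 = -6 → [9, 7, 2, 0, -2, -6, 2, 6]
j=6: row[6] = (-6)-2 = -8 → [9, 7, 2, 0, -2, -6, -8, 6]
j=7: row[7] = (-8)-6 = -14 → [9, 7, 2, 0, -2, -6, -8, -14]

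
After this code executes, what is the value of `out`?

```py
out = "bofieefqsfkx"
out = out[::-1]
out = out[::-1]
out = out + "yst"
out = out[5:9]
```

reverse → 'xkfsqfeeifob'
reverse → 'bofieefqsfkx'
+ 'yst' → 'bofieefqsfkxyst'
slice [5:9] → 'efqs'

'efqs'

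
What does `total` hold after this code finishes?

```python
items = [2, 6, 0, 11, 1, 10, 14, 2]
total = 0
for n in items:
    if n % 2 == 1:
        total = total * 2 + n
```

n=2: not odd
n=6: not odd
n=0: not odd
n=11: odd, total = 0*2+11 = 11
n=1: odd, total = 11*2+1 = 23
n=10: not odd
n=14: not odd
n=2: not odd

23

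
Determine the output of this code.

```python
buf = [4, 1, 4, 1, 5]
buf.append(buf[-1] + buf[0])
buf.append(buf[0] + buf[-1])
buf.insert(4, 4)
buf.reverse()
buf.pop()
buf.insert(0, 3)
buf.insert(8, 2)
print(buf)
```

[3, 13, 9, 5, 4, 1, 4, 1, 2]

append buf[-1]+buf[0] = 5+4 = 9 → [4, 1, 4, 1, 5, 9]
append buf[0]+buf[-1] = 4+9 = 13 → [4, 1, 4, 1, 5, 9, 13]
insert 4 at 4 → [4, 1, 4, 1, 4, 5, 9, 13]
reverse → [13, 9, 5, 4, 1, 4, 1, 4]
pop() removes 4 → [13, 9, 5, 4, 1, 4, 1]
insert 3 at 0 → [3, 13, 9, 5, 4, 1, 4, 1]
insert 2 at 8 → [3, 13, 9, 5, 4, 1, 4, 1, 2]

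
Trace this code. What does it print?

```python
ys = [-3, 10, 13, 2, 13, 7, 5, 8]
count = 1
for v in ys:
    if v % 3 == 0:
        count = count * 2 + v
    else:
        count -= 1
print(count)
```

v=-3: %3==0, count = 1*2+(-3) = -1
v=10: not %3==0, count = (-1)-1 = -2
v=13: not %3==0, count = (-2)-1 = -3
v=2: not %3==0, count = (-3)-1 = -4
v=13: not %3==0, count = (-4)-1 = -5
v=7: not %3==0, count = (-5)-1 = -6
v=5: not %3==0, count = (-6)-1 = -7
v=8: not %3==0, count = (-7)-1 = -8

-8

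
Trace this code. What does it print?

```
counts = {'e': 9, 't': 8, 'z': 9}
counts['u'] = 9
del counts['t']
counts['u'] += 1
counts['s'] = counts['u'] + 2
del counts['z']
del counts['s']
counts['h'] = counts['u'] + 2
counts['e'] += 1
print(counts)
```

counts['u'] = 9 → {'e': 9, 't': 8, 'z': 9, 'u': 9}
del 't' → {'e': 9, 'z': 9, 'u': 9}
counts['u'] = 9+1 = 10 → {'e': 9, 'z': 9, 'u': 10}
counts['s'] = counts['u']+2 = 12 → {'e': 9, 'z': 9, 'u': 10, 's': 12}
del 'z' → {'e': 9, 'u': 10, 's': 12}
del 's' → {'e': 9, 'u': 10}
counts['h'] = counts['u']+2 = 12 → {'e': 9, 'u': 10, 'h': 12}
counts['e'] = 9+1 = 10 → {'e': 10, 'u': 10, 'h': 12}

{'e': 10, 'u': 10, 'h': 12}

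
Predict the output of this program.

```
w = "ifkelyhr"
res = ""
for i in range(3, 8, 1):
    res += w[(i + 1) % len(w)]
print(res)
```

lyhri

i=3: add w[4]='l' → 'l'
i=4: add w[5]='y' → 'ly'
i=5: add w[6]='h' → 'lyh'
i=6: add w[7]='r' → 'lyhr'
i=7: add w[0]='i' → 'lyhri'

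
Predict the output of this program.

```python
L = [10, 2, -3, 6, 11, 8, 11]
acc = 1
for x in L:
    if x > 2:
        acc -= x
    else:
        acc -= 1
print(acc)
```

-47

x=10: >2, acc = 1-10 = -9
x=2: not >2, acc = (-9)-1 = -10
x=-3: not >2, acc = (-10)-1 = -11
x=6: >2, acc = (-11)-6 = -17
x=11: >2, acc = (-17)-11 = -28
x=8: >2, acc = (-28)-8 = -36
x=11: >2, acc = (-36)-11 = -47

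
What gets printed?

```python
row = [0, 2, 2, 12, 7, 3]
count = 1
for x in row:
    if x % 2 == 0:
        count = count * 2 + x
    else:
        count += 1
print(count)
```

42

x=0: even, count = 1*2+0 = 2
x=2: even, count = 2*2+2 = 6
x=2: even, count = 6*2+2 = 14
x=12: even, count = 14*2+12 = 40
x=7: not even, count = 40+1 = 41
x=3: not even, count = 41+1 = 42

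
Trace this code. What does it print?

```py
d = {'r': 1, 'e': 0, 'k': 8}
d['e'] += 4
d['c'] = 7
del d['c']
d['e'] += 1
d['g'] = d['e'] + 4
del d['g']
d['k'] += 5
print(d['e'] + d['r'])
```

6

d['e'] = 0+4 = 4 → {'r': 1, 'e': 4, 'k': 8}
d['c'] = 7 → {'r': 1, 'e': 4, 'k': 8, 'c': 7}
del 'c' → {'r': 1, 'e': 4, 'k': 8}
d['e'] = 4+1 = 5 → {'r': 1, 'e': 5, 'k': 8}
d['g'] = d['e']+4 = 9 → {'r': 1, 'e': 5, 'k': 8, 'g': 9}
del 'g' → {'r': 1, 'e': 5, 'k': 8}
d['k'] = 8+5 = 13 → {'r': 1, 'e': 5, 'k': 13}
d['e']+d['r'] = 5+1 = 6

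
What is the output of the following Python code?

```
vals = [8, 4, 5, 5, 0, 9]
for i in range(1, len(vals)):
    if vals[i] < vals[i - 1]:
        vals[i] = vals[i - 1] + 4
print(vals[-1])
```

i=1: 4<8, vals[1] = 8+4 = 12 → [8, 12, 5, 5, 0, 9]
i=2: 5<12, vals[2] = 12+4 = 16 → [8, 12, 16, 5, 0, 9]
i=3: 5<16, vals[3] = 16+4 = 20 → [8, 12, 16, 20, 0, 9]
i=4: 0<20, vals[4] = 20+4 = 24 → [8, 12, 16, 20, 24, 9]
i=5: 9<24, vals[5] = 24+4 = 28 → [8, 12, 16, 20, 24, 28]

28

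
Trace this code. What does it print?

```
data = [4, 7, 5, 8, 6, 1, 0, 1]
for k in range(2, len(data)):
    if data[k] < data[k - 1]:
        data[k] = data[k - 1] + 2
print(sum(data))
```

95

k=2: 5<7, data[2] = 7+2 = 9 → [4, 7, 9, 8, 6, 1, 0, 1]
k=3: 8<9, data[3] = 9+2 = 11 → [4, 7, 9, 11, 6, 1, 0, 1]
k=4: 6<11, data[4] = 11+2 = 13 → [4, 7, 9, 11, 13, 1, 0, 1]
k=5: 1<13, data[5] = 13+2 = 15 → [4, 7, 9, 11, 13, 15, 0, 1]
k=6: 0<15, data[6] = 15+2 = 17 → [4, 7, 9, 11, 13, 15, 17, 1]
k=7: 1<17, data[7] = 17+2 = 19 → [4, 7, 9, 11, 13, 15, 17, 19]
sum = 95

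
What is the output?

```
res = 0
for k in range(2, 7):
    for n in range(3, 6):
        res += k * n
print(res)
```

240

k=2,n=3: res = 0+6 = 6
k=2,n=4: res = 6+8 = 14
k=2,n=5: res = 14+10 = 24
k=3,n=3: res = 24+9 = 33
k=3,n=4: res = 33+12 = 45
k=3,n=5: res = 45+15 = 60
k=4,n=3: res = 60+12 = 72
k=4,n=4: res = 72+16 = 88
k=4,n=5: res = 88+20 = 108
k=5,n=3: res = 108+15 = 123
k=5,n=4: res = 123+20 = 143
k=5,n=5: res = 143+25 = 168
k=6,n=3: res = 168+18 = 186
k=6,n=4: res = 186+24 = 210
k=6,n=5: res = 210+30 = 240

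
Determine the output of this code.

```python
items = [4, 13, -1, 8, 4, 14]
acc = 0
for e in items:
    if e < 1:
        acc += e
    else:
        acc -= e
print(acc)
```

-44

e=4: not <1, acc = 0-4 = -4
e=13: not <1, acc = (-4)-13 = -17
e=-1: <1, acc = (-17)+(-1) = -18
e=8: not <1, acc = (-18)-8 = -26
e=4: not <1, acc = (-26)-4 = -30
e=14: not <1, acc = (-30)-14 = -44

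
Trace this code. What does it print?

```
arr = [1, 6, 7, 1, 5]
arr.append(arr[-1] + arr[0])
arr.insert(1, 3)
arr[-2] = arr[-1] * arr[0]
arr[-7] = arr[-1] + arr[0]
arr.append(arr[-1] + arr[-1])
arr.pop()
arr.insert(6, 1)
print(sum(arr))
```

append arr[-1]+arr[0] = 5+1 = 6 → [1, 6, 7, 1, 5, 6]
insert 3 at 1 → [1, 3, 6, 7, 1, 5, 6]
arr[-2] = arr[-1]*arr[0] = 6*1 = 6 → [1, 3, 6, 7, 1, 6, 6]
arr[-7] = arr[-1]+arr[0] = 6+1 = 7 → [7, 3, 6, 7, 1, 6, 6]
append arr[-1]+arr[-1] = 6+6 = 12 → [7, 3, 6, 7, 1, 6, 6, 12]
pop() removes 12 → [7, 3, 6, 7, 1, 6, 6]
insert 1 at 6 → [7, 3, 6, 7, 1, 6, 1, 6]
sum = 37

37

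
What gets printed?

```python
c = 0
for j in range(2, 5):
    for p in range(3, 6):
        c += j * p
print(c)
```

j=2,p=3: c = 0+6 = 6
j=2,p=4: c = 6+8 = 14
j=2,p=5: c = 14+10 = 24
j=3,p=3: c = 24+9 = 33
j=3,p=4: c = 33+12 = 45
j=3,p=5: c = 45+15 = 60
j=4,p=3: c = 60+12 = 72
j=4,p=4: c = 72+16 = 88
j=4,p=5: c = 88+20 = 108

108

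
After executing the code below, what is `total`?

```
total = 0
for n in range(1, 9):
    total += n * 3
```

108

n=1: total = 0+1*3 = 3
n=2: total = 3+2*3 = 9
n=3: total = 9+3*3 = 18
n=4: total = 18+4*3 = 30
n=5: total = 30+5*3 = 45
n=6: total = 45+6*3 = 63
n=7: total = 63+7*3 = 84
n=8: total = 84+8*3 = 108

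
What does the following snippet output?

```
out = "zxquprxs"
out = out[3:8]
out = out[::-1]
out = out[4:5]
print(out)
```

u

slice [3:8] → 'uprxs'
reverse → 'sxrpu'
slice [4:5] → 'u'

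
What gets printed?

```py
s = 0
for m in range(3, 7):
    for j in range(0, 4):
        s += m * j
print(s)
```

m=3,j=0: s = 0+0 = 0
m=3,j=1: s = 0+3 = 3
m=3,j=2: s = 3+6 = 9
m=3,j=3: s = 9+9 = 18
m=4,j=0: s = 18+0 = 18
m=4,j=1: s = 18+4 = 22
m=4,j=2: s = 22+8 = 30
m=4,j=3: s = 30+12 = 42
m=5,j=0: s = 42+0 = 42
m=5,j=1: s = 42+5 = 47
m=5,j=2: s = 47+10 = 57
m=5,j=3: s = 57+15 = 72
m=6,j=0: s = 72+0 = 72
m=6,j=1: s = 72+6 = 78
m=6,j=2: s = 78+12 = 90
m=6,j=3: s = 90+18 = 108

108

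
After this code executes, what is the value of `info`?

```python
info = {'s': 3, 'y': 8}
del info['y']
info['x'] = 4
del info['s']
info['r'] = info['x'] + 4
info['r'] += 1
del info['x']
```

{'r': 9}

del 'y' → {'s': 3}
info['x'] = 4 → {'s': 3, 'x': 4}
del 's' → {'x': 4}
info['r'] = info['x']+4 = 8 → {'x': 4, 'r': 8}
info['r'] = 8+1 = 9 → {'x': 4, 'r': 9}
del 'x' → {'r': 9}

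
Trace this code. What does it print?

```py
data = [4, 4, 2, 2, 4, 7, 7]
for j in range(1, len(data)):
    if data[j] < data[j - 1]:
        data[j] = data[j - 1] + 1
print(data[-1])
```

7

j=1: 4>=4, unchanged → [4, 4, 2, 2, 4, 7, 7]
j=2: 2<4, data[2] = 4+1 = 5 → [4, 4, 5, 2, 4, 7, 7]
j=3: 2<5, data[3] = 5+1 = 6 → [4, 4, 5, 6, 4, 7, 7]
j=4: 4<6, data[4] = 6+1 = 7 → [4, 4, 5, 6, 7, 7, 7]
j=5: 7>=7, unchanged → [4, 4, 5, 6, 7, 7, 7]
j=6: 7>=7, unchanged → [4, 4, 5, 6, 7, 7, 7]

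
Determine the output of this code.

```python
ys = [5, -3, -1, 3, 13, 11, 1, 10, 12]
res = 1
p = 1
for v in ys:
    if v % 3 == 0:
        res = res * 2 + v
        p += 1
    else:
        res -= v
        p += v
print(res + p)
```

v=5: not %3==0, res = 1-5 = -4; p=6
v=-3: %3==0, res = (-4)*2+(-3) = -11; p=7
v=-1: not %3==0, res = (-11)-(-1) = -10; p=6
v=3: %3==0, res = (-10)*2+3 = -17; p=7
v=13: not %3==0, res = (-17)-13 = -30; p=20
v=11: not %3==0, res = (-30)-11 = -41; p=31
v=1: not %3==0, res = (-41)-1 = -42; p=32
v=10: not %3==0, res = (-42)-10 = -52; p=42
v=12: %3==0, res = (-52)*2+12 = -92; p=43
res+p = (-92)+43 = -49

-49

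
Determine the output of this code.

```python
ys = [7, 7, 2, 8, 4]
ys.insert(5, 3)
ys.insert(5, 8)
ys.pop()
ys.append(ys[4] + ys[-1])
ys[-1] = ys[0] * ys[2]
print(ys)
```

[7, 7, 2, 8, 4, 8, 14]

insert 3 at 5 → [7, 7, 2, 8, 4, 3]
insert 8 at 5 → [7, 7, 2, 8, 4, 8, 3]
pop() removes 3 → [7, 7, 2, 8, 4, 8]
append ys[4]+ys[-1] = 4+8 = 12 → [7, 7, 2, 8, 4, 8, 12]
ys[-1] = ys[0]*ys[2] = 7*2 = 14 → [7, 7, 2, 8, 4, 8, 14]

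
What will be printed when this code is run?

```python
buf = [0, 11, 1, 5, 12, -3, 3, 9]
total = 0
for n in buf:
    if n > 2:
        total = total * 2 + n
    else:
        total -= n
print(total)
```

275

n=0: not >2, total = 0-0 = 0
n=11: >2, total = 0*2+11 = 11
n=1: not >2, total = 11-1 = 10
n=5: >2, total = 10*2+5 = 25
n=12: >2, total = 25*2+12 = 62
n=-3: not >2, total = 62-(-3) = 65
n=3: >2, total = 65*2+3 = 133
n=9: >2, total = 133*2+9 = 275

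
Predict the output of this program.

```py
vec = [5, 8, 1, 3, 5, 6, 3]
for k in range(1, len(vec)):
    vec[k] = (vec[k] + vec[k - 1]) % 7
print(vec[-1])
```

3

k=1: vec[1] = (8+5)%7 = 6 → [5, 6, 1, 3, 5, 6, 3]
k=2: vec[2] = (1+6)%7 = 0 → [5, 6, 0, 3, 5, 6, 3]
k=3: vec[3] = (3+0)%7 = 3 → [5, 6, 0, 3, 5, 6, 3]
k=4: vec[4] = (5+3)%7 = 1 → [5, 6, 0, 3, 1, 6, 3]
k=5: vec[5] = (6+1)%7 = 0 → [5, 6, 0, 3, 1, 0, 3]
k=6: vec[6] = (3+0)%7 = 3 → [5, 6, 0, 3, 1, 0, 3]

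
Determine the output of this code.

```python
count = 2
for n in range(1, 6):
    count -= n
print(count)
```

n=1: count = 2-1 = 1
n=2: count = 1-2 = -1
n=3: count = (-1)-3 = -4
n=4: count = (-4)-4 = -8
n=5: count = (-8)-5 = -13

-13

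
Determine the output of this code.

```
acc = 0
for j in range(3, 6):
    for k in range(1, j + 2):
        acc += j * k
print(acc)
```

j=3,k=1: acc = 0+3 = 3
j=3,k=2: acc = 3+6 = 9
j=3,k=3: acc = 9+9 = 18
j=3,k=4: acc = 18+12 = 30
j=4,k=1: acc = 30+4 = 34
j=4,k=2: acc = 34+8 = 42
j=4,k=3: acc = 42+12 = 54
j=4,k=4: acc = 54+16 = 70
j=4,k=5: acc = 70+20 = 90
j=5,k=1: acc = 90+5 = 95
j=5,k=2: acc = 95+10 = 105
j=5,k=3: acc = 105+15 = 120
j=5,k=4: acc = 120+20 = 140
j=5,k=5: acc = 140+25 = 165
j=5,k=6: acc = 165+30 = 195

195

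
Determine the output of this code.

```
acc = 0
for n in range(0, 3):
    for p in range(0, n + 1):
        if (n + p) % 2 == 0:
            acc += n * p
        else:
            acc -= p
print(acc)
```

4

n=0,p=0: even sum, acc = 0+0 = 0
n=1,p=0: odd sum, acc = 0-0 = 0
n=1,p=1: even sum, acc = 0+1 = 1
n=2,p=0: even sum, acc = 1+0 = 1
n=2,p=1: odd sum, acc = 1-1 = 0
n=2,p=2: even sum, acc = 0+4 = 4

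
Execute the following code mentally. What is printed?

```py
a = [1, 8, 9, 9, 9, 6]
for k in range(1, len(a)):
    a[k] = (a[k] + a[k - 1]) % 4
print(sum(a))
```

k=1: a[1] = (8+1)%4 = 1 → [1, 1, 9, 9, 9, 6]
k=2: a[2] = (9+1)%4 = 2 → [1, 1, 2, 9, 9, 6]
k=3: a[3] = (9+2)%4 = 3 → [1, 1, 2, 3, 9, 6]
k=4: a[4] = (9+3)%4 = 0 → [1, 1, 2, 3, 0, 6]
k=5: a[5] = (6+0)%4 = 2 → [1, 1, 2, 3, 0, 2]
sum = 9

9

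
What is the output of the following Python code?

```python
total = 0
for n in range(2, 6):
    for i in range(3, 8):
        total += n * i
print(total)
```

n=2,i=3: total = 0+6 = 6
n=2,i=4: total = 6+8 = 14
n=2,i=5: total = 14+10 = 24
n=2,i=6: total = 24+12 = 36
n=2,i=7: total = 36+14 = 50
n=3,i=3: total = 50+9 = 59
n=3,i=4: total = 59+12 = 71
n=3,i=5: total = 71+15 = 86
n=3,i=6: total = 86+18 = 104
n=3,i=7: total = 104+21 = 125
n=4,i=3: total = 125+12 = 137
n=4,i=4: total = 137+16 = 153
n=4,i=5: total = 153+20 = 173
n=4,i=6: total = 173+24 = 197
n=4,i=7: total = 197+28 = 225
n=5,i=3: total = 225+15 = 240
n=5,i=4: total = 240+20 = 260
n=5,i=5: total = 260+25 = 285
n=5,i=6: total = 285+30 = 315
n=5,i=7: total = 315+35 = 350

350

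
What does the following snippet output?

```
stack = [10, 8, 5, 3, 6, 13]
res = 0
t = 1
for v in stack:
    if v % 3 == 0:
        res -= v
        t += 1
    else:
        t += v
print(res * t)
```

v=10: not %3==0; t=11
v=8: not %3==0; t=19
v=5: not %3==0; t=24
v=3: %3==0, res = 0-3 = -3; t=25
v=6: %3==0, res = (-3)-6 = -9; t=26
v=13: not %3==0; t=39
res*t = (-9)*39 = -351

-351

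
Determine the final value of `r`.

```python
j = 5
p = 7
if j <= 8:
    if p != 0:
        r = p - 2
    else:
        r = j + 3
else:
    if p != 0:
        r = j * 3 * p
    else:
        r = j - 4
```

5

j=5, p=7
j <= 8 is True; p != 0 is True
→ r = p - 2 = 5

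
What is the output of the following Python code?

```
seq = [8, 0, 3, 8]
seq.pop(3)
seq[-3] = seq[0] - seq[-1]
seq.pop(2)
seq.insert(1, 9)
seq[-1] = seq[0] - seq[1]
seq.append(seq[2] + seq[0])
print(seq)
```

pop(3) removes 8 → [8, 0, 3]
seq[-3] = seq[0]-seq[-1] = 8-3 = 5 → [5, 0, 3]
pop(2) removes 3 → [5, 0]
insert 9 at 1 → [5, 9, 0]
seq[-1] = seq[0]-seq[1] = 5-9 = -4 → [5, 9, -4]
append seq[2]+seq[0] = (-4)+5 = 1 → [5, 9, -4, 1]

[5, 9, -4, 1]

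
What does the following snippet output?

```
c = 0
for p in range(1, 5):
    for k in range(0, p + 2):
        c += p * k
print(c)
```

p=1,k=0: c = 0+0 = 0
p=1,k=1: c = 0+1 = 1
p=1,k=2: c = 1+2 = 3
p=2,k=0: c = 3+0 = 3
p=2,k=1: c = 3+2 = 5
p=2,k=2: c = 5+4 = 9
p=2,k=3: c = 9+6 = 15
p=3,k=0: c = 15+0 = 15
p=3,k=1: c = 15+3 = 18
p=3,k=2: c = 18+6 = 24
p=3,k=3: c = 24+9 = 33
p=3,k=4: c = 33+12 = 45
p=4,k=0: c = 45+0 = 45
p=4,k=1: c = 45+4 = 49
p=4,k=2: c = 49+8 = 57
p=4,k=3: c = 57+12 = 69
p=4,k=4: c = 69+16 = 85
p=4,k=5: c = 85+20 = 105

105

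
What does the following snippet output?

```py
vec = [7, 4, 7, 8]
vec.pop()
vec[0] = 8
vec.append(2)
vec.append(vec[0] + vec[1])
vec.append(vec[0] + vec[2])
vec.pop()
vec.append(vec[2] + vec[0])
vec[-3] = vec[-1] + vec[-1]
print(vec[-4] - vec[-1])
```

pop() removes 8 → [7, 4, 7]
vec[0] = 8 → [8, 4, 7]
append 2 → [8, 4, 7, 2]
append vec[0]+vec[1] = 8+4 = 12 → [8, 4, 7, 2, 12]
append vec[0]+vec[2] = 8+7 = 15 → [8, 4, 7, 2, 12, 15]
pop() removes 15 → [8, 4, 7, 2, 12]
append vec[2]+vec[0] = 7+8 = 15 → [8, 4, 7, 2, 12, 15]
vec[-3] = vec[-1]+vec[-1] = 15+15 = 30 → [8, 4, 7, 30, 12, 15]
vec[-4]-vec[-1] = 7-15 = -8

-8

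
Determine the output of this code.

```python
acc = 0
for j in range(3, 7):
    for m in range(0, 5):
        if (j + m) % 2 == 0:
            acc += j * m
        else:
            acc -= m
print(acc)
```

72

j=3,m=0: odd sum, acc = 0-0 = 0
j=3,m=1: even sum, acc = 0+3 = 3
j=3,m=2: odd sum, acc = 3-2 = 1
j=3,m=3: even sum, acc = 1+9 = 10
j=3,m=4: odd sum, acc = 10-4 = 6
j=4,m=0: even sum, acc = 6+0 = 6
j=4,m=1: odd sum, acc = 6-1 = 5
j=4,m=2: even sum, acc = 5+8 = 13
j=4,m=3: odd sum, acc = 13-3 = 10
j=4,m=4: even sum, acc = 10+16 = 26
j=5,m=0: odd sum, acc = 26-0 = 26
j=5,m=1: even sum, acc = 26+5 = 31
j=5,m=2: odd sum, acc = 31-2 = 29
j=5,m=3: even sum, acc = 29+15 = 44
j=5,m=4: odd sum, acc = 44-4 = 40
j=6,m=0: even sum, acc = 40+0 = 40
j=6,m=1: odd sum, acc = 40-1 = 39
j=6,m=2: even sum, acc = 39+12 = 51
j=6,m=3: odd sum, acc = 51-3 = 48
j=6,m=4: even sum, acc = 48+24 = 72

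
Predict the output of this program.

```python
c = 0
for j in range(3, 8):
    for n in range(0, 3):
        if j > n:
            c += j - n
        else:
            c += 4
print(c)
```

60

j=3,n=0: 3>0, c = 0+3 = 3
j=3,n=1: 3>1, c = 3+2 = 5
j=3,n=2: 3>2, c = 5+1 = 6
j=4,n=0: 4>0, c = 6+4 = 10
j=4,n=1: 4>1, c = 10+3 = 13
j=4,n=2: 4>2, c = 13+2 = 15
j=5,n=0: 5>0, c = 15+5 = 20
j=5,n=1: 5>1, c = 20+4 = 24
j=5,n=2: 5>2, c = 24+3 = 27
j=6,n=0: 6>0, c = 27+6 = 33
j=6,n=1: 6>1, c = 33+5 = 38
j=6,n=2: 6>2, c = 38+4 = 42
j=7,n=0: 7>0, c = 42+7 = 49
j=7,n=1: 7>1, c = 49+6 = 55
j=7,n=2: 7>2, c = 55+5 = 60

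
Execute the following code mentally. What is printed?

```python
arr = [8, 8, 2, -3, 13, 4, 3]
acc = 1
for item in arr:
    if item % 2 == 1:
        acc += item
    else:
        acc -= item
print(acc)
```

item=8: not odd, acc = 1-8 = -7
item=8: not odd, acc = (-7)-8 = -15
item=2: not odd, acc = (-15)-2 = -17
item=-3: odd, acc = (-17)+(-3) = -20
item=13: odd, acc = (-20)+13 = -7
item=4: not odd, acc = (-7)-4 = -11
item=3: odd, acc = (-11)+3 = -8

-8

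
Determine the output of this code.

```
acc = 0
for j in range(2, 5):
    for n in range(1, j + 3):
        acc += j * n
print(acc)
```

149

j=2,n=1: acc = 0+2 = 2
j=2,n=2: acc = 2+4 = 6
j=2,n=3: acc = 6+6 = 12
j=2,n=4: acc = 12+8 = 20
j=3,n=1: acc = 20+3 = 23
j=3,n=2: acc = 23+6 = 29
j=3,n=3: acc = 29+9 = 38
j=3,n=4: acc = 38+12 = 50
j=3,n=5: acc = 50+15 = 65
j=4,n=1: acc = 65+4 = 69
j=4,n=2: acc = 69+8 = 77
j=4,n=3: acc = 77+12 = 89
j=4,n=4: acc = 89+16 = 105
j=4,n=5: acc = 105+20 = 125
j=4,n=6: acc = 125+24 = 149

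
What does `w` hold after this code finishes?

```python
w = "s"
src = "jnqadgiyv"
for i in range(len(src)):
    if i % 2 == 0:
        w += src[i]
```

'sjqdiv'

i=0: add 'j' → 'sj'
i=1: skip
i=2: add 'q' → 'sjq'
i=3: skip
i=4: add 'd' → 'sjqd'
i=5: skip
i=6: add 'i' → 'sjqdi'
i=7: skip
i=8: add 'v' → 'sjqdiv'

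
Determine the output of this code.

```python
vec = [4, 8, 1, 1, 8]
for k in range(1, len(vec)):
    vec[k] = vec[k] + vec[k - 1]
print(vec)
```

k=1: vec[1] = 8+4 = 12 → [4, 12, 1, 1, 8]
k=2: vec[2] = 1+12 = 13 → [4, 12, 13, 1, 8]
k=3: vec[3] = 1+13 = 14 → [4, 12, 13, 14, 8]
k=4: vec[4] = 8+14 = 22 → [4, 12, 13, 14, 22]

[4, 12, 13, 14, 22]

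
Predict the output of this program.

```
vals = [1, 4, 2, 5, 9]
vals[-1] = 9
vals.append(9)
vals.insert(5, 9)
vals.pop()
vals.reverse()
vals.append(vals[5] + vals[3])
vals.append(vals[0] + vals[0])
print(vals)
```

[9, 9, 5, 2, 4, 1, 3, 18]

vals[-1] = 9 → [1, 4, 2, 5, 9]
append 9 → [1, 4, 2, 5, 9, 9]
insert 9 at 5 → [1, 4, 2, 5, 9, 9, 9]
pop() removes 9 → [1, 4, 2, 5, 9, 9]
reverse → [9, 9, 5, 2, 4, 1]
append vals[5]+vals[3] = 1+2 = 3 → [9, 9, 5, 2, 4, 1, 3]
append vals[0]+vals[0] = 9+9 = 18 → [9, 9, 5, 2, 4, 1, 3, 18]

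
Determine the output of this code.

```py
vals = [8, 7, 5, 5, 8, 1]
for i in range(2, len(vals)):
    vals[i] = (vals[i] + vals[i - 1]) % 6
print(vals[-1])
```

i=2: vals[2] = (5+7)%6 = 0 → [8, 7, 0, 5, 8, 1]
i=3: vals[3] = (5+0)%6 = 5 → [8, 7, 0, 5, 8, 1]
i=4: vals[4] = (8+5)%6 = 1 → [8, 7, 0, 5, 1, 1]
i=5: vals[5] = (1+1)%6 = 2 → [8, 7, 0, 5, 1, 2]

2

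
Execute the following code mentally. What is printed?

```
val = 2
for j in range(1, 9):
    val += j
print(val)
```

j=1: val = 2+1 = 3
j=2: val = 3+2 = 5
j=3: val = 5+3 = 8
j=4: val = 8+4 = 12
j=5: val = 12+5 = 17
j=6: val = 17+6 = 23
j=7: val = 23+7 = 30
j=8: val = 30+8 = 38

38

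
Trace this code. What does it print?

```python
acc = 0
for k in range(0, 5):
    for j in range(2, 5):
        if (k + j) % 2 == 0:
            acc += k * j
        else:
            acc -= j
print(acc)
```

k=0,j=2: even sum, acc = 0+0 = 0
k=0,j=3: odd sum, acc = 0-3 = -3
k=0,j=4: even sum, acc = (-3)+0 = -3
k=1,j=2: odd sum, acc = (-3)-2 = -5
k=1,j=3: even sum, acc = (-5)+3 = -2
k=1,j=4: odd sum, acc = (-2)-4 = -6
k=2,j=2: even sum, acc = (-6)+4 = -2
k=2,j=3: odd sum, acc = (-2)-3 = -5
k=2,j=4: even sum, acc = (-5)+8 = 3
k=3,j=2: odd sum, acc = 3-2 = 1
k=3,j=3: even sum, acc = 1+9 = 10
k=3,j=4: odd sum, acc = 10-4 = 6
k=4,j=2: even sum, acc = 6+8 = 14
k=4,j=3: odd sum, acc = 14-3 = 11
k=4,j=4: even sum, acc = 11+16 = 27

27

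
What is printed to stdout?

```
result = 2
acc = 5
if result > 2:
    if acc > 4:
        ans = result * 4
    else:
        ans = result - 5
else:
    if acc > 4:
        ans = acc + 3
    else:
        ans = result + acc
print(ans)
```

result=2, acc=5
result > 2 is False; acc > 4 is True
→ ans = acc + 3 = 8

8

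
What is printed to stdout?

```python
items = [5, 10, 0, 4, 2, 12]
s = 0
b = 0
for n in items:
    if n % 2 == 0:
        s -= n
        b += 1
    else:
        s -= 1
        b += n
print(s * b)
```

n=5: not even, s = 0-1 = -1; b=5
n=10: even, s = (-1)-10 = -11; b=6
n=0: even, s = (-11)-0 = -11; b=7
n=4: even, s = (-11)-4 = -15; b=8
n=2: even, s = (-15)-2 = -17; b=9
n=12: even, s = (-17)-12 = -29; b=10
s*b = (-29)*10 = -290

-290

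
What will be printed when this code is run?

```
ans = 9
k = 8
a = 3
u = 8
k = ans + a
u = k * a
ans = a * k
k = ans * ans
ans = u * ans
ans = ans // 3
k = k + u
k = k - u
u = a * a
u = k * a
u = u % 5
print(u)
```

3

k = 9+3 = 12
u = 12*3 = 36
ans = 3*12 = 36
k = 36*36 = 1296
ans = 36*36 = 1296
ans = 1296//3 = 432
k = 1296+36 = 1332
k = 1332-36 = 1296
u = 3*3 = 9
u = 1296*3 = 3888
u = 3888%5 = 3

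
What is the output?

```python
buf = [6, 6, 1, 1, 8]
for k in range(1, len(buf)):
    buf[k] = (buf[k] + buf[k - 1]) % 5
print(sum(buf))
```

17

k=1: buf[1] = (6+6)%5 = 2 → [6, 2, 1, 1, 8]
k=2: buf[2] = (1+2)%5 = 3 → [6, 2, 3, 1, 8]
k=3: buf[3] = (1+3)%5 = 4 → [6, 2, 3, 4, 8]
k=4: buf[4] = (8+4)%5 = 2 → [6, 2, 3, 4, 2]
sum = 17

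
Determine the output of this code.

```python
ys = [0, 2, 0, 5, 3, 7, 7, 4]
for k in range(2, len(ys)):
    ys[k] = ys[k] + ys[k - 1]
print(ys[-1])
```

28

k=2: ys[2] = 0+2 = 2 → [0, 2, 2, 5, 3, 7, 7, 4]
k=3: ys[3] = 5+2 = 7 → [0, 2, 2, 7, 3, 7, 7, 4]
k=4: ys[4] = 3+7 = 10 → [0, 2, 2, 7, 10, 7, 7, 4]
k=5: ys[5] = 7+10 = 17 → [0, 2, 2, 7, 10, 17, 7, 4]
k=6: ys[6] = 7+17 = 24 → [0, 2, 2, 7, 10, 17, 24, 4]
k=7: ys[7] = 4+24 = 28 → [0, 2, 2, 7, 10, 17, 24, 28]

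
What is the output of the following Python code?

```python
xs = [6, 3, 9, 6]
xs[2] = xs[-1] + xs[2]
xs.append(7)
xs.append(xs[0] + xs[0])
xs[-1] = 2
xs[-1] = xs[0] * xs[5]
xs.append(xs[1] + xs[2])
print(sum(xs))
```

xs[2] = xs[-1]+xs[2] = 6+9 = 15 → [6, 3, 15, 6]
append 7 → [6, 3, 15, 6, 7]
append xs[0]+xs[0] = 6+6 = 12 → [6, 3, 15, 6, 7, 12]
xs[-1] = 2 → [6, 3, 15, 6, 7, 2]
xs[-1] = xs[0]*xs[5] = 6*2 = 12 → [6, 3, 15, 6, 7, 12]
append xs[1]+xs[2] = 3+15 = 18 → [6, 3, 15, 6, 7, 12, 18]
sum = 67

67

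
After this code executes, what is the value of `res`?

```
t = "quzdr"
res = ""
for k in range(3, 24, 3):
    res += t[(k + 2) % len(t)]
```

'qdurzqd'

k=3: add t[0]='q' → 'q'
k=6: add t[3]='d' → 'qd'
k=9: add t[1]='u' → 'qdu'
k=12: add t[4]='r' → 'qdur'
k=15: add t[2]='z' → 'qdurz'
k=18: add t[0]='q' → 'qdurzq'
k=21: add t[3]='d' → 'qdurzqd'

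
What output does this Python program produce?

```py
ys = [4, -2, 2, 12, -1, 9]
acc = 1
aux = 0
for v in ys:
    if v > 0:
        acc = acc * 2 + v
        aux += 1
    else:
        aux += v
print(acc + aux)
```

90

v=4: >0, acc = 1*2+4 = 6; aux=1
v=-2: not >0; aux=-1
v=2: >0, acc = 6*2+2 = 14; aux=0
v=12: >0, acc = 14*2+12 = 40; aux=1
v=-1: not >0; aux=0
v=9: >0, acc = 40*2+9 = 89; aux=1
acc+aux = 89+1 = 90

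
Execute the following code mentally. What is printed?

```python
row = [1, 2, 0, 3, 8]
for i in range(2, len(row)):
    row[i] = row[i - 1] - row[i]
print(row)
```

i=2: row[2] = 2-0 = 2 → [1, 2, 2, 3, 8]
i=3: row[3] = 2-3 = -1 → [1, 2, 2, -1, 8]
i=4: row[4] = (-1)-8 = -9 → [1, 2, 2, -1, -9]

[1, 2, 2, -1, -9]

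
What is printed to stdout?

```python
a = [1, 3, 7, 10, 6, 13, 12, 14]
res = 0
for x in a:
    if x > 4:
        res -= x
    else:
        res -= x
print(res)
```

-66

x=1: not >4, res = 0-1 = -1
x=3: not >4, res = (-1)-3 = -4
x=7: >4, res = (-4)-7 = -11
x=10: >4, res = (-11)-10 = -21
x=6: >4, res = (-21)-6 = -27
x=13: >4, res = (-27)-13 = -40
x=12: >4, res = (-40)-12 = -52
x=14: >4, res = (-52)-14 = -66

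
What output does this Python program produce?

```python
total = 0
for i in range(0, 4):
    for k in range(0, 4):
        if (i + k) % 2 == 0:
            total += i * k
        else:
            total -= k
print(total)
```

8

i=0,k=0: even sum, total = 0+0 = 0
i=0,k=1: odd sum, total = 0-1 = -1
i=0,k=2: even sum, total = (-1)+0 = -1
i=0,k=3: odd sum, total = (-1)-3 = -4
i=1,k=0: odd sum, total = (-4)-0 = -4
i=1,k=1: even sum, total = (-4)+1 = -3
i=1,k=2: odd sum, total = (-3)-2 = -5
i=1,k=3: even sum, total = (-5)+3 = -2
i=2,k=0: even sum, total = (-2)+0 = -2
i=2,k=1: odd sum, total = (-2)-1 = -3
i=2,k=2: even sum, total = (-3)+4 = 1
i=2,k=3: odd sum, total = 1-3 = -2
i=3,k=0: odd sum, total = (-2)-0 = -2
i=3,k=1: even sum, total = (-2)+3 = 1
i=3,k=2: odd sum, total = 1-2 = -1
i=3,k=3: even sum, total = (-1)+9 = 8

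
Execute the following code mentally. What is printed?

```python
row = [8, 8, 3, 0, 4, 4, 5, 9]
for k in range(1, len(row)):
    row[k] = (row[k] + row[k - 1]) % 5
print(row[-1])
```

k=1: row[1] = (8+8)%5 = 1 → [8, 1, 3, 0, 4, 4, 5, 9]
k=2: row[2] = (3+1)%5 = 4 → [8, 1, 4, 0, 4, 4, 5, 9]
k=3: row[3] = (0+4)%5 = 4 → [8, 1, 4, 4, 4, 4, 5, 9]
k=4: row[4] = (4+4)%5 = 3 → [8, 1, 4, 4, 3, 4, 5, 9]
k=5: row[5] = (4+3)%5 = 2 → [8, 1, 4, 4, 3, 2, 5, 9]
k=6: row[6] = (5+2)%5 = 2 → [8, 1, 4, 4, 3, 2, 2, 9]
k=7: row[7] = (9+2)%5 = 1 → [8, 1, 4, 4, 3, 2, 2, 1]

1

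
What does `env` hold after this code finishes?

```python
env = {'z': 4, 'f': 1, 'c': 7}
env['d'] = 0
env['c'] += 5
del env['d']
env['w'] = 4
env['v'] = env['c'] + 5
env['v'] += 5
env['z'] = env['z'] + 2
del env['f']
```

env['d'] = 0 → {'z': 4, 'f': 1, 'c': 7, 'd': 0}
env['c'] = 7+5 = 12 → {'z': 4, 'f': 1, 'c': 12, 'd': 0}
del 'd' → {'z': 4, 'f': 1, 'c': 12}
env['w'] = 4 → {'z': 4, 'f': 1, 'c': 12, 'w': 4}
env['v'] = env['c']+5 = 17 → {'z': 4, 'f': 1, 'c': 12, 'w': 4, 'v': 17}
env['v'] = 17+5 = 22 → {'z': 4, 'f': 1, 'c': 12, 'w': 4, 'v': 22}
env['z'] = env['z']+2 = 6 → {'z': 6, 'f': 1, 'c': 12, 'w': 4, 'v': 22}
del 'f' → {'z': 6, 'c': 12, 'w': 4, 'v': 22}

{'z': 6, 'c': 12, 'w': 4, 'v': 22}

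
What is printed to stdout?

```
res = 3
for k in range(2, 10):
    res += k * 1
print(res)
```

k=2: res = 3+2*1 = 5
k=3: res = 5+3*1 = 8
k=4: res = 8+4*1 = 12
k=5: res = 12+5*1 = 17
k=6: res = 17+6*1 = 23
k=7: res = 23+7*1 = 30
k=8: res = 30+8*1 = 38
k=9: res = 38+9*1 = 47

47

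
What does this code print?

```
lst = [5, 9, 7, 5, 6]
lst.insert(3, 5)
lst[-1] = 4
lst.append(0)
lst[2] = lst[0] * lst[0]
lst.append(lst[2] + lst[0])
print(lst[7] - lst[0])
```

25

insert 5 at 3 → [5, 9, 7, 5, 5, 6]
lst[-1] = 4 → [5, 9, 7, 5, 5, 4]
append 0 → [5, 9, 7, 5, 5, 4, 0]
lst[2] = lst[0]*lst[0] = 5*5 = 25 → [5, 9, 25, 5, 5, 4, 0]
append lst[2]+lst[0] = 25+5 = 30 → [5, 9, 25, 5, 5, 4, 0, 30]
lst[7]-lst[0] = 30-5 = 25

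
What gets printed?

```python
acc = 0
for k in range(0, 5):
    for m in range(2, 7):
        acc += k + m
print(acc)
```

k=0,m=2: acc = 0+2 = 2
k=0,m=3: acc = 2+3 = 5
k=0,m=4: acc = 5+4 = 9
k=0,m=5: acc = 9+5 = 14
k=0,m=6: acc = 14+6 = 20
k=1,m=2: acc = 20+3 = 23
k=1,m=3: acc = 23+4 = 27
k=1,m=4: acc = 27+5 = 32
k=1,m=5: acc = 32+6 = 38
k=1,m=6: acc = 38+7 = 45
k=2,m=2: acc = 45+4 = 49
k=2,m=3: acc = 49+5 = 54
k=2,m=4: acc = 54+6 = 60
k=2,m=5: acc = 60+7 = 67
k=2,m=6: acc = 67+8 = 75
k=3,m=2: acc = 75+5 = 80
k=3,m=3: acc = 80+6 = 86
k=3,m=4: acc = 86+7 = 93
k=3,m=5: acc = 93+8 = 101
k=3,m=6: acc = 101+9 = 110
k=4,m=2: acc = 110+6 = 116
k=4,m=3: acc = 116+7 = 123
k=4,m=4: acc = 123+8 = 131
k=4,m=5: acc = 131+9 = 140
k=4,m=6: acc = 140+10 = 150

150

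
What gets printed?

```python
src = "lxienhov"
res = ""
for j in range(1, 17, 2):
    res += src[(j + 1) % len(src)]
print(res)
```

inolinol

j=1: add src[2]='i' → 'i'
j=3: add src[4]='n' → 'in'
j=5: add src[6]='o' → 'ino'
j=7: add src[0]='l' → 'inol'
j=9: add src[2]='i' → 'inoli'
j=11: add src[4]='n' → 'inolin'
j=13: add src[6]='o' → 'inolino'
j=15: add src[0]='l' → 'inolinol'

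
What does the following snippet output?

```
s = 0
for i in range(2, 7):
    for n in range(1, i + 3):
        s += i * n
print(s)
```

i=2,n=1: s = 0+2 = 2
i=2,n=2: s = 2+4 = 6
i=2,n=3: s = 6+6 = 12
i=2,n=4: s = 12+8 = 20
i=3,n=1: s = 20+3 = 23
i=3,n=2: s = 23+6 = 29
i=3,n=3: s = 29+9 = 38
i=3,n=4: s = 38+12 = 50
i=3,n=5: s = 50+15 = 65
i=4,n=1: s = 65+4 = 69
i=4,n=2: s = 69+8 = 77
i=4,n=3: s = 77+12 = 89
i=4,n=4: s = 89+16 = 105
i=4,n=5: s = 105+20 = 125
i=4,n=6: s = 125+24 = 149
i=5,n=1: s = 149+5 = 154
i=5,n=2: s = 154+10 = 164
i=5,n=3: s = 164+15 = 179
i=5,n=4: s = 179+20 = 199
i=5,n=5: s = 199+25 = 224
i=5,n=6: s = 224+30 = 254
i=5,n=7: s = 254+35 = 289
i=6,n=1: s = 289+6 = 295
i=6,n=2: s = 295+12 = 307
i=6,n=3: s = 307+18 = 325
i=6,n=4: s = 325+24 = 349
i=6,n=5: s = 349+30 = 379
i=6,n=6: s = 379+36 = 415
i=6,n=7: s = 415+42 = 457
i=6,n=8: s = 457+48 = 505

505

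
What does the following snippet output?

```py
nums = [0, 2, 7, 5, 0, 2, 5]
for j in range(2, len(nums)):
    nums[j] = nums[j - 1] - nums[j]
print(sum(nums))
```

-52

j=2: nums[2] = 2-7 = -5 → [0, 2, -5, 5, 0, 2, 5]
j=3: nums[3] = (-5)-5 = -10 → [0, 2, -5, -10, 0, 2, 5]
j=4: nums[4] = (-10)-0 = -10 → [0, 2, -5, -10, -10, 2, 5]
j=5: nums[5] = (-10)-2 = -12 → [0, 2, -5, -10, -10, -12, 5]
j=6: nums[6] = (-12)-5 = -17 → [0, 2, -5, -10, -10, -12, -17]
sum = -52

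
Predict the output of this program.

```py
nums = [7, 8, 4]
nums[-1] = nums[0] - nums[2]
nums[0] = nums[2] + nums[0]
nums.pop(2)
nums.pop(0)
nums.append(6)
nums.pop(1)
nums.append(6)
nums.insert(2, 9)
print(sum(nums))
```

nums[-1] = nums[0]-nums[2] = 7-4 = 3 → [7, 8, 3]
nums[0] = nums[2]+nums[0] = 3+7 = 10 → [10, 8, 3]
pop(2) removes 3 → [10, 8]
pop(0) removes 10 → [8]
append 6 → [8, 6]
pop(1) removes 6 → [8]
append 6 → [8, 6]
insert 9 at 2 → [8, 6, 9]
sum = 23

23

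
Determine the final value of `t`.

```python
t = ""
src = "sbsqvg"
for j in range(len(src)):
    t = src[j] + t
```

'gvqsbs'

j=0: prepend 's' → 's'
j=1: prepend 'b' → 'bs'
j=2: prepend 's' → 'sbs'
j=3: prepend 'q' → 'qsbs'
j=4: prepend 'v' → 'vqsbs'
j=5: prepend 'g' → 'gvqsbs'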